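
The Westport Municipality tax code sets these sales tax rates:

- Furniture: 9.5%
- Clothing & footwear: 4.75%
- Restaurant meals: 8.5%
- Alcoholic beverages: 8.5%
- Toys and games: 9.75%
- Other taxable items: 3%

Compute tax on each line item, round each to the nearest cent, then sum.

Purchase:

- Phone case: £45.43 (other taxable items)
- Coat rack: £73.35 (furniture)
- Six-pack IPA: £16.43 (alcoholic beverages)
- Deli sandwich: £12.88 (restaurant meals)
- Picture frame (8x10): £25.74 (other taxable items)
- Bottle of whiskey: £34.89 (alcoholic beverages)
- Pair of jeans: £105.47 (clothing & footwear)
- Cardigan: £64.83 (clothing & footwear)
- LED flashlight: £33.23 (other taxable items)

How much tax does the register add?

£23.65

Phone case £45.43: other taxable items → 3% → £1.36
Coat rack £73.35: furniture → 9.5% → £6.97
Six-pack IPA £16.43: alcoholic beverages → 8.5% → £1.40
Deli sandwich £12.88: restaurant meals → 8.5% → £1.09
Picture frame (8x10) £25.74: other taxable items → 3% → £0.77
Bottle of whiskey £34.89: alcoholic beverages → 8.5% → £2.97
Pair of jeans £105.47: clothing & footwear → 4.75% → £5.01
Cardigan £64.83: clothing & footwear → 4.75% → £3.08
LED flashlight £33.23: other taxable items → 3% → £1.00
Total tax = £1.36 + £6.97 + £1.40 + £1.09 + £0.77 + £2.97 + £5.01 + £3.08 + £1.00 = £23.65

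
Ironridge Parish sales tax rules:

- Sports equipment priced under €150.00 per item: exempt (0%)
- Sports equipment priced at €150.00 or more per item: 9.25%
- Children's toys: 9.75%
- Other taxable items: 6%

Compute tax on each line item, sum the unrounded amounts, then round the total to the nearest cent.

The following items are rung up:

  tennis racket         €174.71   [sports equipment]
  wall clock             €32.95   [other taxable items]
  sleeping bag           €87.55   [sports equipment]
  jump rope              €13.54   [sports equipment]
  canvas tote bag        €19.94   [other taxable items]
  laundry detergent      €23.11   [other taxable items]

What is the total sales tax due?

€20.72

Tennis racket €174.71: sports equipment, €150.00 or more → 9.25% → €16.160675
Wall clock €32.95: other taxable items → 6% → €1.977
Sleeping bag €87.55: sports equipment, under €150.00 → 0% → €0.00
Jump rope €13.54: sports equipment, under €150.00 → 0% → €0.00
Canvas tote bag €19.94: other taxable items → 6% → €1.1964
Laundry detergent €23.11: other taxable items → 6% → €1.3866
Unrounded tax sum = €20.720675 → €20.72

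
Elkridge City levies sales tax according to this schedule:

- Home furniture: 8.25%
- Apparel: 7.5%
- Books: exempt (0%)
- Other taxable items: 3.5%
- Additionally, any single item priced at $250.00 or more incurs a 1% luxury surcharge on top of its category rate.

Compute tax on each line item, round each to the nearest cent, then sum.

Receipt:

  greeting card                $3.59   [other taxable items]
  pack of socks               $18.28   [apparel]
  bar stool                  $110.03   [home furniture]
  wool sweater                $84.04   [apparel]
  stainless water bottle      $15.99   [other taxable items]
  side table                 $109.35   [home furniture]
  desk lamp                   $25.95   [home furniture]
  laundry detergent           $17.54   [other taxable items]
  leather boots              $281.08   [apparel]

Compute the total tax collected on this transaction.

$53.10

Greeting card $3.59: other taxable items → 3.5% → $0.13
Pack of socks $18.28: apparel → 7.5% → $1.37
Bar stool $110.03: home furniture → 8.25% → $9.08
Wool sweater $84.04: apparel → 7.5% → $6.30
Stainless water bottle $15.99: other taxable items → 3.5% → $0.56
Side table $109.35: home furniture → 8.25% → $9.02
Desk lamp $25.95: home furniture → 8.25% → $2.14
Laundry detergent $17.54: other taxable items → 3.5% → $0.61
Leather boots $281.08: apparel → 7.5% + 1% surcharge = 8.5% → $23.89
Total tax = $0.13 + $1.37 + $9.08 + $6.30 + $0.56 + $9.02 + $2.14 + $0.61 + $23.89 = $53.10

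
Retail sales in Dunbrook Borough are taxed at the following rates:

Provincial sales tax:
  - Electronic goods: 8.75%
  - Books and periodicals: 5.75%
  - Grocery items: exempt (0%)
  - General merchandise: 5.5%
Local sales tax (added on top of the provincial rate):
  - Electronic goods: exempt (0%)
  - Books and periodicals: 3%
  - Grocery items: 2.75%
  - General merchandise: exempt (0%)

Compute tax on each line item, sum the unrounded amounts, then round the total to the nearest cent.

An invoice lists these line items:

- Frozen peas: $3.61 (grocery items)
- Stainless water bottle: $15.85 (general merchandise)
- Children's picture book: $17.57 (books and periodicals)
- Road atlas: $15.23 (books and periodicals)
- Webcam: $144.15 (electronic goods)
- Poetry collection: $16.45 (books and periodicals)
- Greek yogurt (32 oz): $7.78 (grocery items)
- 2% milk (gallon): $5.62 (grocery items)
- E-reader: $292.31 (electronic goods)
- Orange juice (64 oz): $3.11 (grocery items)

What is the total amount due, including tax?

Frozen peas $3.61: grocery items → 0% + 2.75% local = 2.75% → $0.099275
Stainless water bottle $15.85: general merchandise → 5.5% + 0% local = 5.5% → $0.87175
Children's picture book $17.57: books and periodicals → 5.75% + 3% local = 8.75% → $1.537375
Road atlas $15.23: books and periodicals → 5.75% + 3% local = 8.75% → $1.332625
Webcam $144.15: electronic goods → 8.75% + 0% local = 8.75% → $12.613125
Poetry collection $16.45: books and periodicals → 5.75% + 3% local = 8.75% → $1.439375
Greek yogurt (32 oz) $7.78: grocery items → 0% + 2.75% local = 2.75% → $0.21395
2% milk (gallon) $5.62: grocery items → 0% + 2.75% local = 2.75% → $0.15455
E-reader $292.31: electronic goods → 8.75% + 0% local = 8.75% → $25.577125
Orange juice (64 oz) $3.11: grocery items → 0% + 2.75% local = 2.75% → $0.085525
Subtotal = $521.68; unrounded tax = $43.924675 → $43.92; total due = $565.60

$565.60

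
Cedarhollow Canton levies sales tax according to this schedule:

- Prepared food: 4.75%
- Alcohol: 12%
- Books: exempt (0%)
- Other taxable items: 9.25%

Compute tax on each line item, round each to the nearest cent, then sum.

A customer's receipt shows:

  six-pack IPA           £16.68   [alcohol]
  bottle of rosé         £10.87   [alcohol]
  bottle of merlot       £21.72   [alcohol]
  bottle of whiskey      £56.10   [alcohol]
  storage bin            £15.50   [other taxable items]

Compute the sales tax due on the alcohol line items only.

£12.64

Six-pack IPA £16.68: alcohol → 12% → £2.00
Bottle of rosé £10.87: alcohol → 12% → £1.30
Bottle of merlot £21.72: alcohol → 12% → £2.61
Bottle of whiskey £56.10: alcohol → 12% → £6.73
Tax on alcohol = £2.00 + £1.30 + £2.61 + £6.73 = £12.64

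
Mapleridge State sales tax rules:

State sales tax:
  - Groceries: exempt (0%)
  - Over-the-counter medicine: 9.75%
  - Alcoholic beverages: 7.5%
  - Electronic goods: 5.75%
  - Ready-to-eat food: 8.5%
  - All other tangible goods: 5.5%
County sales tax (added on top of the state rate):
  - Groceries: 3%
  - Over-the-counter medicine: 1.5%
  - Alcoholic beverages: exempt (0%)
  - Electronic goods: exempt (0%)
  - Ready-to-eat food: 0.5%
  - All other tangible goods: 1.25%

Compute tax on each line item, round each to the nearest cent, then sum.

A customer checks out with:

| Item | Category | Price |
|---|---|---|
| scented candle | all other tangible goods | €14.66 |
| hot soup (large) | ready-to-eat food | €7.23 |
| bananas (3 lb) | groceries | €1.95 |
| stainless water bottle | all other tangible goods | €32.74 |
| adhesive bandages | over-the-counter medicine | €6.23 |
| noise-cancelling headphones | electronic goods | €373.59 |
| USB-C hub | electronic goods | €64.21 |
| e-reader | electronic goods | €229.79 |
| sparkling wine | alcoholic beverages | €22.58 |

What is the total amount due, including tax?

Scented candle €14.66: all other tangible goods → 5.5% + 1.25% county = 6.75% → €0.99
Hot soup (large) €7.23: ready-to-eat food → 8.5% + 0.5% county = 9% → €0.65
Bananas (3 lb) €1.95: groceries → 0% + 3% county = 3% → €0.06
Stainless water bottle €32.74: all other tangible goods → 5.5% + 1.25% county = 6.75% → €2.21
Adhesive bandages €6.23: over-the-counter medicine → 9.75% + 1.5% county = 11.25% → €0.70
Noise-cancelling headphones €373.59: electronic goods → 5.75% + 0% county = 5.75% → €21.48
USB-C hub €64.21: electronic goods → 5.75% + 0% county = 5.75% → €3.69
E-reader €229.79: electronic goods → 5.75% + 0% county = 5.75% → €13.21
Sparkling wine €22.58: alcoholic beverages → 7.5% + 0% county = 7.5% → €1.69
Subtotal = €752.98; tax = €44.68; total due = €797.66

€797.66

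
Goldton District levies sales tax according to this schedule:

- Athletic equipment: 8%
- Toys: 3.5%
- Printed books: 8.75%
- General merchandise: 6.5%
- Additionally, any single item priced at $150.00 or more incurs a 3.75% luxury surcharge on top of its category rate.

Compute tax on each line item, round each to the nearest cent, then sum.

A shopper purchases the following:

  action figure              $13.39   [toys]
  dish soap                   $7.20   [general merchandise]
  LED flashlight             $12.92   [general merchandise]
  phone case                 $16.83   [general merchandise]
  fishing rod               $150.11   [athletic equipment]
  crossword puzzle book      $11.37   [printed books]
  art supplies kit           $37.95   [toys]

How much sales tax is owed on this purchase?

$22.83

Action figure $13.39: toys → 3.5% → $0.47
Dish soap $7.20: general merchandise → 6.5% → $0.47
LED flashlight $12.92: general merchandise → 6.5% → $0.84
Phone case $16.83: general merchandise → 6.5% → $1.09
Fishing rod $150.11: athletic equipment → 8% + 3.75% surcharge = 11.75% → $17.64
Crossword puzzle book $11.37: printed books → 8.75% → $0.99
Art supplies kit $37.95: toys → 3.5% → $1.33
Total tax = $0.47 + $0.47 + $0.84 + $1.09 + $17.64 + $0.99 + $1.33 = $22.83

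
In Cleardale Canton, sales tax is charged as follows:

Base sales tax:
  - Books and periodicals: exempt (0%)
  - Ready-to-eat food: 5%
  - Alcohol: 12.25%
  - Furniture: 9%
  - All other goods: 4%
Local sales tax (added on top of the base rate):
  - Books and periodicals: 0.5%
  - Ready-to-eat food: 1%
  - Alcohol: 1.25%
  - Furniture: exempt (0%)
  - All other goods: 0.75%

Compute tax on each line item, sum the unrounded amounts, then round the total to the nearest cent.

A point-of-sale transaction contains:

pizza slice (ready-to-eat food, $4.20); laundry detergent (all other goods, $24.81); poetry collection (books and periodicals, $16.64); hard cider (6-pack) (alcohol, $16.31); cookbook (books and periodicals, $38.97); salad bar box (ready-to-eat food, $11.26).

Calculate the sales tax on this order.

$4.59

Pizza slice $4.20: ready-to-eat food → 5% + 1% local = 6% → $0.252
Laundry detergent $24.81: all other goods → 4% + 0.75% local = 4.75% → $1.178475
Poetry collection $16.64: books and periodicals → 0% + 0.5% local = 0.5% → $0.0832
Hard cider (6-pack) $16.31: alcohol → 12.25% + 1.25% local = 13.5% → $2.20185
Cookbook $38.97: books and periodicals → 0% + 0.5% local = 0.5% → $0.19485
Salad bar box $11.26: ready-to-eat food → 5% + 1% local = 6% → $0.6756
Unrounded tax sum = $4.585975 → $4.59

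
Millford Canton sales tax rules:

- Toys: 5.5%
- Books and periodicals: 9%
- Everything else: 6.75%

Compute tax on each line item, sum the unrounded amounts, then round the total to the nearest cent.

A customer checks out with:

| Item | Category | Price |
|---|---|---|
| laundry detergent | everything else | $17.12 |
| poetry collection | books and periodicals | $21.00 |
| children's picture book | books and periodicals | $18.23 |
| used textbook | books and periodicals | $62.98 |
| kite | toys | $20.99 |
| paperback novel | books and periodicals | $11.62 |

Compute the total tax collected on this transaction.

$12.55

Laundry detergent $17.12: everything else → 6.75% → $1.1556
Poetry collection $21.00: books and periodicals → 9% → $1.89
Children's picture book $18.23: books and periodicals → 9% → $1.6407
Used textbook $62.98: books and periodicals → 9% → $5.6682
Kite $20.99: toys → 5.5% → $1.15445
Paperback novel $11.62: books and periodicals → 9% → $1.0458
Unrounded tax sum = $12.55475 → $12.55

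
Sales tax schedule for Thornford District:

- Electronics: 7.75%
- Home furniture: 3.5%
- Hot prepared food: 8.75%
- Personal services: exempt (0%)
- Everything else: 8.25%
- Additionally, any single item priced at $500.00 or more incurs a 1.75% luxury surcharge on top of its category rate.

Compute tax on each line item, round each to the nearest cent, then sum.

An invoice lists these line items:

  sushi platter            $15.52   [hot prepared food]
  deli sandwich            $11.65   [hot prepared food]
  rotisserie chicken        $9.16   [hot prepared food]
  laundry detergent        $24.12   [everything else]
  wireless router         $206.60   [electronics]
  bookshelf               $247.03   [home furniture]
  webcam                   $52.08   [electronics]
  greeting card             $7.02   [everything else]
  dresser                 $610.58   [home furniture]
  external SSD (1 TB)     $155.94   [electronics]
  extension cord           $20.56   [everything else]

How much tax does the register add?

$80.30

Sushi platter $15.52: hot prepared food → 8.75% → $1.36
Deli sandwich $11.65: hot prepared food → 8.75% → $1.02
Rotisserie chicken $9.16: hot prepared food → 8.75% → $0.80
Laundry detergent $24.12: everything else → 8.25% → $1.99
Wireless router $206.60: electronics → 7.75% → $16.01
Bookshelf $247.03: home furniture → 3.5% → $8.65
Webcam $52.08: electronics → 7.75% → $4.04
Greeting card $7.02: everything else → 8.25% → $0.58
Dresser $610.58: home furniture → 3.5% + 1.75% surcharge = 5.25% → $32.06
External SSD (1 TB) $155.94: electronics → 7.75% → $12.09
Extension cord $20.56: everything else → 8.25% → $1.70
Total tax = $1.36 + $1.02 + $0.80 + $1.99 + $16.01 + $8.65 + $4.04 + $0.58 + $32.06 + $12.09 + $1.70 = $80.30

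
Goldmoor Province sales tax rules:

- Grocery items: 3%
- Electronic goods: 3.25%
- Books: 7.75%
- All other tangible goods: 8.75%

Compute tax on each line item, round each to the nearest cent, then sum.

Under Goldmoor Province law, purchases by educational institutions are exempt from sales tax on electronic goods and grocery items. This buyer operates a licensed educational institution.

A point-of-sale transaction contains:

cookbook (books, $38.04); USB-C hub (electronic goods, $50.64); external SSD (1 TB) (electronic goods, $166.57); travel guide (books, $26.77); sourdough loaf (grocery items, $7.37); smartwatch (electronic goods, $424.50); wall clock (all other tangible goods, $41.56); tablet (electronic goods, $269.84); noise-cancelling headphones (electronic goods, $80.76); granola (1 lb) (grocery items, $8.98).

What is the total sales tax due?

$8.66

Cookbook $38.04: books → 7.75% → $2.95
USB-C hub $50.64: electronic goods, buyer-exempt → 0% → $0.00
External SSD (1 TB) $166.57: electronic goods, buyer-exempt → 0% → $0.00
Travel guide $26.77: books → 7.75% → $2.07
Sourdough loaf $7.37: grocery items, buyer-exempt → 0% → $0.00
Smartwatch $424.50: electronic goods, buyer-exempt → 0% → $0.00
Wall clock $41.56: all other tangible goods → 8.75% → $3.64
Tablet $269.84: electronic goods, buyer-exempt → 0% → $0.00
Noise-cancelling headphones $80.76: electronic goods, buyer-exempt → 0% → $0.00
Granola (1 lb) $8.98: grocery items, buyer-exempt → 0% → $0.00
Total tax = $2.95 + $2.07 + $3.64 = $8.66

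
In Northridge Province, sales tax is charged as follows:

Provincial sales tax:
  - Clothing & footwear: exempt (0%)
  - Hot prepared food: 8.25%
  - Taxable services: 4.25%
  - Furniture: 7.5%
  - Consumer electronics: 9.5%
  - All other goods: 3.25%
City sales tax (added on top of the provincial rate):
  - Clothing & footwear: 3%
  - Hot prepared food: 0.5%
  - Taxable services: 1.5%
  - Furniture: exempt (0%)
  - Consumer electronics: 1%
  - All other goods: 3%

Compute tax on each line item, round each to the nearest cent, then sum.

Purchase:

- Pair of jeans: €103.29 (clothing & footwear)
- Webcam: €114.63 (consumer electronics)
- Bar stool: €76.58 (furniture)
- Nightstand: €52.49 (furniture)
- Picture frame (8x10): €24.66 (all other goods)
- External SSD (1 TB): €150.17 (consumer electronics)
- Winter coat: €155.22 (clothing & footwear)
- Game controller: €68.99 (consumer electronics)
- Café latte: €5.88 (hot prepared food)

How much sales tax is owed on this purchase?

Pair of jeans €103.29: clothing & footwear → 0% + 3% city = 3% → €3.10
Webcam €114.63: consumer electronics → 9.5% + 1% city = 10.5% → €12.04
Bar stool €76.58: furniture → 7.5% + 0% city = 7.5% → €5.74
Nightstand €52.49: furniture → 7.5% + 0% city = 7.5% → €3.94
Picture frame (8x10) €24.66: all other goods → 3.25% + 3% city = 6.25% → €1.54
External SSD (1 TB) €150.17: consumer electronics → 9.5% + 1% city = 10.5% → €15.77
Winter coat €155.22: clothing & footwear → 0% + 3% city = 3% → €4.66
Game controller €68.99: consumer electronics → 9.5% + 1% city = 10.5% → €7.24
Café latte €5.88: hot prepared food → 8.25% + 0.5% city = 8.75% → €0.51
Total tax = €3.10 + €12.04 + €5.74 + €3.94 + €1.54 + €15.77 + €4.66 + €7.24 + €0.51 = €54.54

€54.54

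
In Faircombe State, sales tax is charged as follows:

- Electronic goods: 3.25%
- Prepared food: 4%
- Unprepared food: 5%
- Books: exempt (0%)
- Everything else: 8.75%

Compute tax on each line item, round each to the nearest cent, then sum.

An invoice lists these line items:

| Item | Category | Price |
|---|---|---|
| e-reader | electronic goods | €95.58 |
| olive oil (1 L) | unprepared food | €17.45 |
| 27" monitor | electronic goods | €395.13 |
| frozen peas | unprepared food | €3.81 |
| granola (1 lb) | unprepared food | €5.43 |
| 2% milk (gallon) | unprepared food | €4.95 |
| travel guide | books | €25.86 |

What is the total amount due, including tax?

E-reader €95.58: electronic goods → 3.25% → €3.11
Olive oil (1 L) €17.45: unprepared food → 5% → €0.87
27" monitor €395.13: electronic goods → 3.25% → €12.84
Frozen peas €3.81: unprepared food → 5% → €0.19
Granola (1 lb) €5.43: unprepared food → 5% → €0.27
2% milk (gallon) €4.95: unprepared food → 5% → €0.25
Travel guide €25.86: books → 0% → €0.00
Subtotal = €548.21; tax = €17.53; total due = €565.74

€565.74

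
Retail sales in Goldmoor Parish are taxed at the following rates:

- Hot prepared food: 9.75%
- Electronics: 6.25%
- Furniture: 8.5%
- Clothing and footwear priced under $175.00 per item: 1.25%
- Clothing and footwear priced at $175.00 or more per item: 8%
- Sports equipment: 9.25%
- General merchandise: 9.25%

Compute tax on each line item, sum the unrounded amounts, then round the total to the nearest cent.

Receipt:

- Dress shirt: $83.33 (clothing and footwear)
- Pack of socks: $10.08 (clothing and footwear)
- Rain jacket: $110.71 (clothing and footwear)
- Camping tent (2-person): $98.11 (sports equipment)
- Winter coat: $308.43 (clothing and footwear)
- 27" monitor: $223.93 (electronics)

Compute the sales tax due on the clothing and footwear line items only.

$27.23

Dress shirt $83.33: clothing and footwear, under $175.00 → 1.25% → $1.041625
Pack of socks $10.08: clothing and footwear, under $175.00 → 1.25% → $0.126
Rain jacket $110.71: clothing and footwear, under $175.00 → 1.25% → $1.383875
Winter coat $308.43: clothing and footwear, $175.00 or more → 8% → $24.6744
Tax on clothing and footwear: unrounded sum = $27.2259 → $27.23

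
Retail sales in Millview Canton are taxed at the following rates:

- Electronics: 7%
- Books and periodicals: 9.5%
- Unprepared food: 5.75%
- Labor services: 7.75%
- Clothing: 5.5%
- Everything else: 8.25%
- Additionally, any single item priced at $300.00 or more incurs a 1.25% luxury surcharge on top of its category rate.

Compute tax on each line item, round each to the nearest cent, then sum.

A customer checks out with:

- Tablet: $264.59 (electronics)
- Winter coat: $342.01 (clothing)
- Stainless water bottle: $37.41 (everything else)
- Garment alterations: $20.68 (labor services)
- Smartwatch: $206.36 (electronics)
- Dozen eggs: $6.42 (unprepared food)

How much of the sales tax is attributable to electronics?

$32.97

Tablet $264.59: electronics → 7% → $18.52
Smartwatch $206.36: electronics → 7% → $14.45
Tax on electronics = $18.52 + $14.45 = $32.97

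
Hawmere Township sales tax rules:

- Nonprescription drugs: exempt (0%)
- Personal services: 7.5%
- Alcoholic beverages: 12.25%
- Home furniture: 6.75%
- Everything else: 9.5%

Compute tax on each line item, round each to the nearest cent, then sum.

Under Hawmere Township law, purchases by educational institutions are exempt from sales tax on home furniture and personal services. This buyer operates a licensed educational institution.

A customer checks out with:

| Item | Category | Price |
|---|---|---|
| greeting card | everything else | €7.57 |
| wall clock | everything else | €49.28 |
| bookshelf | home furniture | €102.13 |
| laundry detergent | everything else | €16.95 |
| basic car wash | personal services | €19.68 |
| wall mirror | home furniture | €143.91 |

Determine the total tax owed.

€7.01

Greeting card €7.57: everything else → 9.5% → €0.72
Wall clock €49.28: everything else → 9.5% → €4.68
Bookshelf €102.13: home furniture, buyer-exempt → 0% → €0.00
Laundry detergent €16.95: everything else → 9.5% → €1.61
Basic car wash €19.68: personal services, buyer-exempt → 0% → €0.00
Wall mirror €143.91: home furniture, buyer-exempt → 0% → €0.00
Total tax = €0.72 + €4.68 + €1.61 = €7.01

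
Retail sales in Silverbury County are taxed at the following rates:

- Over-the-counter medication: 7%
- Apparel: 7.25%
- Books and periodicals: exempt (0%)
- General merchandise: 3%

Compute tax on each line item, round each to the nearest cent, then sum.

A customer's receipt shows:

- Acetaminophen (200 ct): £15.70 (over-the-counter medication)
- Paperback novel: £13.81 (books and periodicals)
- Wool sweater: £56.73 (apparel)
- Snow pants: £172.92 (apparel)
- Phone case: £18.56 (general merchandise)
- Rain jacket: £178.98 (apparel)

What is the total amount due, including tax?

Acetaminophen (200 ct) £15.70: over-the-counter medication → 7% → £1.10
Paperback novel £13.81: books and periodicals → 0% → £0.00
Wool sweater £56.73: apparel → 7.25% → £4.11
Snow pants £172.92: apparel → 7.25% → £12.54
Phone case £18.56: general merchandise → 3% → £0.56
Rain jacket £178.98: apparel → 7.25% → £12.98
Subtotal = £456.70; tax = £31.29; total due = £487.99

£487.99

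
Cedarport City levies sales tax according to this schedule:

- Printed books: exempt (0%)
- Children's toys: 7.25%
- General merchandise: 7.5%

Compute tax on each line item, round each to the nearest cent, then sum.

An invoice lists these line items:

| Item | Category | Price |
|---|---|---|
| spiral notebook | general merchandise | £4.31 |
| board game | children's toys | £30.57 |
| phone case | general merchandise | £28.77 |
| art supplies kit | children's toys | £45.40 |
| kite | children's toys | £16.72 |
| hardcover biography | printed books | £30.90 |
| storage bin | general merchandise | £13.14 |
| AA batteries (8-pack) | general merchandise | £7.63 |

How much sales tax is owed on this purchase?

Spiral notebook £4.31: general merchandise → 7.5% → £0.32
Board game £30.57: children's toys → 7.25% → £2.22
Phone case £28.77: general merchandise → 7.5% → £2.16
Art supplies kit £45.40: children's toys → 7.25% → £3.29
Kite £16.72: children's toys → 7.25% → £1.21
Hardcover biography £30.90: printed books → 0% → £0.00
Storage bin £13.14: general merchandise → 7.5% → £0.99
AA batteries (8-pack) £7.63: general merchandise → 7.5% → £0.57
Total tax = £0.32 + £2.22 + £2.16 + £3.29 + £1.21 + £0.99 + £0.57 = £10.76

£10.76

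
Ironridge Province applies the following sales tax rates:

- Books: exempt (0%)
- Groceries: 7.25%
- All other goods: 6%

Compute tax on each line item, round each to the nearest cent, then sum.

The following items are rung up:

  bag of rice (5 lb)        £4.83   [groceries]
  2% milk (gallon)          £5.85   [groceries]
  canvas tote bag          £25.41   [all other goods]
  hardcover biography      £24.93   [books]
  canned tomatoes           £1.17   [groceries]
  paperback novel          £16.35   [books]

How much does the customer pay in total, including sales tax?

£80.91

Bag of rice (5 lb) £4.83: groceries → 7.25% → £0.35
2% milk (gallon) £5.85: groceries → 7.25% → £0.42
Canvas tote bag £25.41: all other goods → 6% → £1.52
Hardcover biography £24.93: books → 0% → £0.00
Canned tomatoes £1.17: groceries → 7.25% → £0.08
Paperback novel £16.35: books → 0% → £0.00
Subtotal = £78.54; tax = £2.37; total due = £80.91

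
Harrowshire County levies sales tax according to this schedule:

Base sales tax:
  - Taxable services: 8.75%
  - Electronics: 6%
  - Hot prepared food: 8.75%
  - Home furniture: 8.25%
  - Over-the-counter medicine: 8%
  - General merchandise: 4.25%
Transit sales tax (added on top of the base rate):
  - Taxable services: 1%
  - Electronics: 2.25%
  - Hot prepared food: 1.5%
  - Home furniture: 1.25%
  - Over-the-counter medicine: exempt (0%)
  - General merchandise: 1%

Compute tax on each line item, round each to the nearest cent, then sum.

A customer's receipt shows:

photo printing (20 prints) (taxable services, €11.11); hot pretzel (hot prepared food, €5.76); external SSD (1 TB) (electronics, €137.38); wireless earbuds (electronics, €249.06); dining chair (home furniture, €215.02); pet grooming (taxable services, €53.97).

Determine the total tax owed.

Photo printing (20 prints) €11.11: taxable services → 8.75% + 1% transit = 9.75% → €1.08
Hot pretzel €5.76: hot prepared food → 8.75% + 1.5% transit = 10.25% → €0.59
External SSD (1 TB) €137.38: electronics → 6% + 2.25% transit = 8.25% → €11.33
Wireless earbuds €249.06: electronics → 6% + 2.25% transit = 8.25% → €20.55
Dining chair €215.02: home furniture → 8.25% + 1.25% transit = 9.5% → €20.43
Pet grooming €53.97: taxable services → 8.75% + 1% transit = 9.75% → €5.26
Total tax = €1.08 + €0.59 + €11.33 + €20.55 + €20.43 + €5.26 = €59.24

€59.24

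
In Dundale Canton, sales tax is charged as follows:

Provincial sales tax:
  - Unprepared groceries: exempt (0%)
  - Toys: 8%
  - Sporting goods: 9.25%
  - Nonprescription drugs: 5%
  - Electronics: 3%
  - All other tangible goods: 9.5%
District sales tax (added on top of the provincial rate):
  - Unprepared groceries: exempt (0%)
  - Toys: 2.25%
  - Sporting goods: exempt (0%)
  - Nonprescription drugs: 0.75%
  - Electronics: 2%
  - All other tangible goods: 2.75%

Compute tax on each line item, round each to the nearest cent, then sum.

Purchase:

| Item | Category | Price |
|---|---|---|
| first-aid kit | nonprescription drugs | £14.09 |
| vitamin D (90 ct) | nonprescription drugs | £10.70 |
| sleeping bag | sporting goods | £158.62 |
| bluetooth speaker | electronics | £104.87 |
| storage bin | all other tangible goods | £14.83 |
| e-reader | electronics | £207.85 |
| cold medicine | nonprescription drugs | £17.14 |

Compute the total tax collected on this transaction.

First-aid kit £14.09: nonprescription drugs → 5% + 0.75% district = 5.75% → £0.81
Vitamin D (90 ct) £10.70: nonprescription drugs → 5% + 0.75% district = 5.75% → £0.62
Sleeping bag £158.62: sporting goods → 9.25% + 0% district = 9.25% → £14.67
Bluetooth speaker £104.87: electronics → 3% + 2% district = 5% → £5.24
Storage bin £14.83: all other tangible goods → 9.5% + 2.75% district = 12.25% → £1.82
E-reader £207.85: electronics → 3% + 2% district = 5% → £10.39
Cold medicine £17.14: nonprescription drugs → 5% + 0.75% district = 5.75% → £0.99
Total tax = £0.81 + £0.62 + £14.67 + £5.24 + £1.82 + £10.39 + £0.99 = £34.54

£34.54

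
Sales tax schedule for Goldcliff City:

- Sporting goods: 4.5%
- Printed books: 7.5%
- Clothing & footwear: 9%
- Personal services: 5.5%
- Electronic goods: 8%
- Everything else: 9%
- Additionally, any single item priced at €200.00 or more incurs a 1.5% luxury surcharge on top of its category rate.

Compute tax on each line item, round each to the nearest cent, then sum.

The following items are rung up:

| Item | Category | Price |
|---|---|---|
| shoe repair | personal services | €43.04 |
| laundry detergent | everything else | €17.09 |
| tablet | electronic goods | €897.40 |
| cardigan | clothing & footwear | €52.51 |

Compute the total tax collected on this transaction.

€93.89

Shoe repair €43.04: personal services → 5.5% → €2.37
Laundry detergent €17.09: everything else → 9% → €1.54
Tablet €897.40: electronic goods → 8% + 1.5% surcharge = 9.5% → €85.25
Cardigan €52.51: clothing & footwear → 9% → €4.73
Total tax = €2.37 + €1.54 + €85.25 + €4.73 = €93.89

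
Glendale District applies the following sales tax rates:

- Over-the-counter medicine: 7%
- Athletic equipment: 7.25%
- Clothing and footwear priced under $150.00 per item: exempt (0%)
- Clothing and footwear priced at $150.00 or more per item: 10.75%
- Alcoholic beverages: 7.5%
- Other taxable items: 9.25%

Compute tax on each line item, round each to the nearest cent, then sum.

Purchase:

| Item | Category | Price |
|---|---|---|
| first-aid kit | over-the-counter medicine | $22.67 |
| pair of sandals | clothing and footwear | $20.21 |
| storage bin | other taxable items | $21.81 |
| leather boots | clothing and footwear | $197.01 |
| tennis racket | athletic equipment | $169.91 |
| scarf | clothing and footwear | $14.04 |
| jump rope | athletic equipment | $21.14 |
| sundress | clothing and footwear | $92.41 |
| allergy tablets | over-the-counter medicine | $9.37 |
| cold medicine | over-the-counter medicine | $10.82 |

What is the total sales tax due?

$40.06

First-aid kit $22.67: over-the-counter medicine → 7% → $1.59
Pair of sandals $20.21: clothing and footwear, under $150.00 → 0% → $0.00
Storage bin $21.81: other taxable items → 9.25% → $2.02
Leather boots $197.01: clothing and footwear, $150.00 or more → 10.75% → $21.18
Tennis racket $169.91: athletic equipment → 7.25% → $12.32
Scarf $14.04: clothing and footwear, under $150.00 → 0% → $0.00
Jump rope $21.14: athletic equipment → 7.25% → $1.53
Sundress $92.41: clothing and footwear, under $150.00 → 0% → $0.00
Allergy tablets $9.37: over-the-counter medicine → 7% → $0.66
Cold medicine $10.82: over-the-counter medicine → 7% → $0.76
Total tax = $1.59 + $2.02 + $21.18 + $12.32 + $1.53 + $0.66 + $0.76 = $40.06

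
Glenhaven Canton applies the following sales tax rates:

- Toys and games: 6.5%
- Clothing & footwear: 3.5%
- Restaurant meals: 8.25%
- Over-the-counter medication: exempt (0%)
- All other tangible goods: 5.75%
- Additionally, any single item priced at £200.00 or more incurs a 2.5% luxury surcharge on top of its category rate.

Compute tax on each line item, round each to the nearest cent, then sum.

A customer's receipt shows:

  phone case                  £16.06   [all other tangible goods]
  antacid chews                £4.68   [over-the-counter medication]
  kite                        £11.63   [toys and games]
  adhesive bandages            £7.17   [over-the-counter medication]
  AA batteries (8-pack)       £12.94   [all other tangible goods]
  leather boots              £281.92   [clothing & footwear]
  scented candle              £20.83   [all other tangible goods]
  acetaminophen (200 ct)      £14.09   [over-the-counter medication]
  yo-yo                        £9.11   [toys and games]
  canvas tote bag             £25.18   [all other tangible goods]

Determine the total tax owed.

Phone case £16.06: all other tangible goods → 5.75% → £0.92
Antacid chews £4.68: over-the-counter medication → 0% → £0.00
Kite £11.63: toys and games → 6.5% → £0.76
Adhesive bandages £7.17: over-the-counter medication → 0% → £0.00
AA batteries (8-pack) £12.94: all other tangible goods → 5.75% → £0.74
Leather boots £281.92: clothing & footwear → 3.5% + 2.5% surcharge = 6% → £16.92
Scented candle £20.83: all other tangible goods → 5.75% → £1.20
Acetaminophen (200 ct) £14.09: over-the-counter medication → 0% → £0.00
Yo-yo £9.11: toys and games → 6.5% → £0.59
Canvas tote bag £25.18: all other tangible goods → 5.75% → £1.45
Total tax = £0.92 + £0.76 + £0.74 + £16.92 + £1.20 + £0.59 + £1.45 = £22.58

£22.58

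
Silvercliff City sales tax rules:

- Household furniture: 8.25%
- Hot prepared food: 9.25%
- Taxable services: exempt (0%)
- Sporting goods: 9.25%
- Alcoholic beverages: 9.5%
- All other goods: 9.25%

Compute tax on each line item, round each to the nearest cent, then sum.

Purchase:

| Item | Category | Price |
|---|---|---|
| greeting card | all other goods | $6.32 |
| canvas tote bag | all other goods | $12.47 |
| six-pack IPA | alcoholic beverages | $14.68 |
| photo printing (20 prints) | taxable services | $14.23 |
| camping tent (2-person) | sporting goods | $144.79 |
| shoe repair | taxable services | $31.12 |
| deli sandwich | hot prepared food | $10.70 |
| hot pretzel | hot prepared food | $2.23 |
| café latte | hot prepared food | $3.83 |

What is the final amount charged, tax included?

$258.43

Greeting card $6.32: all other goods → 9.25% → $0.58
Canvas tote bag $12.47: all other goods → 9.25% → $1.15
Six-pack IPA $14.68: alcoholic beverages → 9.5% → $1.39
Photo printing (20 prints) $14.23: taxable services → 0% → $0.00
Camping tent (2-person) $144.79: sporting goods → 9.25% → $13.39
Shoe repair $31.12: taxable services → 0% → $0.00
Deli sandwich $10.70: hot prepared food → 9.25% → $0.99
Hot pretzel $2.23: hot prepared food → 9.25% → $0.21
Café latte $3.83: hot prepared food → 9.25% → $0.35
Subtotal = $240.37; tax = $18.06; total due = $258.43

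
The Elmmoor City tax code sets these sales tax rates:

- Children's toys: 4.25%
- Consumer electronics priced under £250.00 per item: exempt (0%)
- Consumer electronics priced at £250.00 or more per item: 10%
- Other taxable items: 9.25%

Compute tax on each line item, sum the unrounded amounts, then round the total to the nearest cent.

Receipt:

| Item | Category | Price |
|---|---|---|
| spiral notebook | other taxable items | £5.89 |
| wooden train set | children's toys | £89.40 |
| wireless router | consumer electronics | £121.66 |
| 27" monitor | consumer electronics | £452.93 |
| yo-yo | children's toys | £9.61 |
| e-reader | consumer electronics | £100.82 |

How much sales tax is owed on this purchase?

£50.05

Spiral notebook £5.89: other taxable items → 9.25% → £0.544825
Wooden train set £89.40: children's toys → 4.25% → £3.7995
Wireless router £121.66: consumer electronics, under £250.00 → 0% → £0.00
27" monitor £452.93: consumer electronics, £250.00 or more → 10% → £45.293
Yo-yo £9.61: children's toys → 4.25% → £0.408425
E-reader £100.82: consumer electronics, under £250.00 → 0% → £0.00
Unrounded tax sum = £50.04575 → £50.05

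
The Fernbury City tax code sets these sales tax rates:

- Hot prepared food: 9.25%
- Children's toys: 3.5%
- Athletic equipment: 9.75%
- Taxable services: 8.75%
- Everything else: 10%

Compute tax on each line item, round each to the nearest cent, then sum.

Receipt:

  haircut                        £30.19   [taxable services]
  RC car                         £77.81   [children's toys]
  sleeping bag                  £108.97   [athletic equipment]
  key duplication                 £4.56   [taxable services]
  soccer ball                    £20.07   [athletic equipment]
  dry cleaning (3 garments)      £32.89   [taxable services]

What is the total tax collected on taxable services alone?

£5.92

Haircut £30.19: taxable services → 8.75% → £2.64
Key duplication £4.56: taxable services → 8.75% → £0.40
Dry cleaning (3 garments) £32.89: taxable services → 8.75% → £2.88
Tax on taxable services = £2.64 + £0.40 + £2.88 = £5.92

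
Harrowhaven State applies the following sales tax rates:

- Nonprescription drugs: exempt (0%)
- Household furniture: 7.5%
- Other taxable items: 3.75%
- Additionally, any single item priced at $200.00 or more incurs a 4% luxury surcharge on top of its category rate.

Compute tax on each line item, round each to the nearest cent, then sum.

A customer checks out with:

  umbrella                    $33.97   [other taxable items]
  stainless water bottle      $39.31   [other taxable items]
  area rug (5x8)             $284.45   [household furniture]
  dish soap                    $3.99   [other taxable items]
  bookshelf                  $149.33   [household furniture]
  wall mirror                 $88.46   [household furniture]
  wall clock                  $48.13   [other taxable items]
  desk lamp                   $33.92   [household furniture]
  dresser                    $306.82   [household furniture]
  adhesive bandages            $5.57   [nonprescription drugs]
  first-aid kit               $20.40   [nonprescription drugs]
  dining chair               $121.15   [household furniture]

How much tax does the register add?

Umbrella $33.97: other taxable items → 3.75% → $1.27
Stainless water bottle $39.31: other taxable items → 3.75% → $1.47
Area rug (5x8) $284.45: household furniture → 7.5% + 4% surcharge = 11.5% → $32.71
Dish soap $3.99: other taxable items → 3.75% → $0.15
Bookshelf $149.33: household furniture → 7.5% → $11.20
Wall mirror $88.46: household furniture → 7.5% → $6.63
Wall clock $48.13: other taxable items → 3.75% → $1.80
Desk lamp $33.92: household furniture → 7.5% → $2.54
Dresser $306.82: household furniture → 7.5% + 4% surcharge = 11.5% → $35.28
Adhesive bandages $5.57: nonprescription drugs → 0% → $0.00
First-aid kit $20.40: nonprescription drugs → 0% → $0.00
Dining chair $121.15: household furniture → 7.5% → $9.09
Total tax = $1.27 + $1.47 + $32.71 + $0.15 + $11.20 + $6.63 + $1.80 + $2.54 + $35.28 + $9.09 = $102.14

$102.14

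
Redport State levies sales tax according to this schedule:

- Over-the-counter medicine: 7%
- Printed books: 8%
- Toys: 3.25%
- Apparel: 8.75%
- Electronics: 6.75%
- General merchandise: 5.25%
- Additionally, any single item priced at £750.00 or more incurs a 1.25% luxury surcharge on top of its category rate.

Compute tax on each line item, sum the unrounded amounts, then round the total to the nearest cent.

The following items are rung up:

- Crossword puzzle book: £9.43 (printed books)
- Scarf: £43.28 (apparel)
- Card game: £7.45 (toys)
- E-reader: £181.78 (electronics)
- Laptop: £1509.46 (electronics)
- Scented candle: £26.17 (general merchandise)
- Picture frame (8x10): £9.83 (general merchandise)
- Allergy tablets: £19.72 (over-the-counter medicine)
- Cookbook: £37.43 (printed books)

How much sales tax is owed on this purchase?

Crossword puzzle book £9.43: printed books → 8% → £0.7544
Scarf £43.28: apparel → 8.75% → £3.787
Card game £7.45: toys → 3.25% → £0.242125
E-reader £181.78: electronics → 6.75% → £12.27015
Laptop £1509.46: electronics → 6.75% + 1.25% surcharge = 8% → £120.7568
Scented candle £26.17: general merchandise → 5.25% → £1.373925
Picture frame (8x10) £9.83: general merchandise → 5.25% → £0.516075
Allergy tablets £19.72: over-the-counter medicine → 7% → £1.3804
Cookbook £37.43: printed books → 8% → £2.9944
Unrounded tax sum = £144.075275 → £144.08

£144.08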